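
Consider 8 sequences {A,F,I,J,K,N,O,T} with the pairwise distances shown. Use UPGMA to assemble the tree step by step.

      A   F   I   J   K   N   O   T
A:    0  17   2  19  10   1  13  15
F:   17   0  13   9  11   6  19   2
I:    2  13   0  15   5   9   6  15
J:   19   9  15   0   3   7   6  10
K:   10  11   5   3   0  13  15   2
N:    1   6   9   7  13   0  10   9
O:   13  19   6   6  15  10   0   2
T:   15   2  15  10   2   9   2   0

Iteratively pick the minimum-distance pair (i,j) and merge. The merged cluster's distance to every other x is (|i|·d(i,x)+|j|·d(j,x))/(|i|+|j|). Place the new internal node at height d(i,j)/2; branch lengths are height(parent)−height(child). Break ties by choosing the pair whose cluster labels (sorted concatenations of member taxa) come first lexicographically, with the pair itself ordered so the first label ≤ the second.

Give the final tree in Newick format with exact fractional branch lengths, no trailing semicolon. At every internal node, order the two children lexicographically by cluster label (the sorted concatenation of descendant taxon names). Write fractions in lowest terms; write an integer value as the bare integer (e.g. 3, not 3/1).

((((A:1/2,N:1/2):9/4,I:11/4):25/12,O:29/6):47/48,((F:1,T:1):3,(J:3/2,K:3/2):5/2):29/16)

step 1: merge (A,N) at d=1; branch lengths A→1/2, N→1/2; new cluster AN
  updated: d(AN,F)=23/2, d(AN,I)=11/2, d(AN,J)=13, d(AN,K)=23/2, d(AN,O)=23/2, d(AN,T)=12
step 2: merge (F,T) at d=2; branch lengths F→1, T→1; new cluster FT
  updated: d(AN,FT)=47/4, d(FT,I)=14, d(FT,J)=19/2, d(FT,K)=13/2, d(FT,O)=21/2
step 3: merge (J,K) at d=3; branch lengths J→3/2, K→3/2; new cluster JK
  updated: d(AN,JK)=49/4, d(FT,JK)=8, d(I,JK)=10, d(JK,O)=21/2
step 4: merge (AN,I) at d=11/2; branch lengths AN→9/4, I→11/4; new cluster AIN
  updated: d(AIN,FT)=25/2, d(AIN,JK)=23/2, d(AIN,O)=29/3
step 5: merge (FT,JK) at d=8; branch lengths FT→3, JK→5/2; new cluster FJKT
  updated: d(AIN,FJKT)=12, d(FJKT,O)=21/2
step 6: merge (AIN,O) at d=29/3; branch lengths AIN→25/12, O→29/6; new cluster AINO
  updated: d(AINO,FJKT)=93/8
step 7: merge (AINO,FJKT) at d=93/8; branch lengths AINO→47/48, FJKT→29/16; new cluster AFIJKNOT
final tree: ((((A:1/2,N:1/2):9/4,I:11/4):25/12,O:29/6):47/48,((F:1,T:1):3,(J:3/2,K:3/2):5/2):29/16)
total length: 629/24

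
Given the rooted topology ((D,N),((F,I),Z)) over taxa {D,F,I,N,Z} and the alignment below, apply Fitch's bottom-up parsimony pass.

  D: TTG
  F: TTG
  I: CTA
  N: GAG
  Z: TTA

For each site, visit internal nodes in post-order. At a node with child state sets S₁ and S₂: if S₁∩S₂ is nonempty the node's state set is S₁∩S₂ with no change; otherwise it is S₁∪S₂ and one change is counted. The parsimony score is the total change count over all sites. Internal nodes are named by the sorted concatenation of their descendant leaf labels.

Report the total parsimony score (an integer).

site 0, node DN: D={T} ∪ N={G} → {G,T} (+1)
site 0, node FI: F={T} ∪ I={C} → {C,T} (+1)
site 0, node FIZ: FI={C,T} ∩ Z={T} → {T} (+0)
site 0, node DFINZ: DN={G,T} ∩ FIZ={T} → {T} (+0)
site 1, node DN: D={T} ∪ N={A} → {A,T} (+1)
site 1, node FI: F={T} ∩ I={T} → {T} (+0)
site 1, node FIZ: FI={T} ∩ Z={T} → {T} (+0)
site 1, node DFINZ: DN={A,T} ∩ FIZ={T} → {T} (+0)
site 2, node DN: D={G} ∩ N={G} → {G} (+0)
site 2, node FI: F={G} ∪ I={A} → {A,G} (+1)
site 2, node FIZ: FI={A,G} ∩ Z={A} → {A} (+0)
site 2, node DFINZ: DN={G} ∪ FIZ={A} → {A,G} (+1)
per-site changes: [2, 1, 2]; total = 5

5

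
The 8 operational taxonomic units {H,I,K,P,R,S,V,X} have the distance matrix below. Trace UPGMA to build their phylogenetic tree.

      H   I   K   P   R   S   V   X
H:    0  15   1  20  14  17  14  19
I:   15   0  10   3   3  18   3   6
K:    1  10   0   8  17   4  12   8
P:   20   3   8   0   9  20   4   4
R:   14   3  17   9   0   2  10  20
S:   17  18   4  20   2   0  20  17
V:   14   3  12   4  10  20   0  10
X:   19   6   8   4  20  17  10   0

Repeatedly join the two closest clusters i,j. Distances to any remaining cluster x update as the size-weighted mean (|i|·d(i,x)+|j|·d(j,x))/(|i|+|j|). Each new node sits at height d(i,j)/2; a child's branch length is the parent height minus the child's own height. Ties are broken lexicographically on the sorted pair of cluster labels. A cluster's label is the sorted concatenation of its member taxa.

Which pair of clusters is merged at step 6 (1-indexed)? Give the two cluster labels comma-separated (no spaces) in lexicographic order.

1. join H+K (d=1) ⇒ HK; edges |H|=1/2, |K|=1/2
  updated: d(HK,I)=25/2, d(HK,P)=14, d(HK,R)=31/2, d(HK,S)=21/2, d(HK,V)=13, d(HK,X)=27/2
2. join R+S (d=2) ⇒ RS; edges |R|=1, |S|=1
  updated: d(HK,RS)=13, d(I,RS)=21/2, d(P,RS)=29/2, d(RS,V)=15, d(RS,X)=37/2
3. join I+P (d=3) ⇒ IP; edges |I|=3/2, |P|=3/2
  updated: d(HK,IP)=53/4, d(IP,RS)=25/2, d(IP,V)=7/2, d(IP,X)=5
4. join IP+V (d=7/2) ⇒ IPV; edges |IP|=1/4, |V|=7/4
  updated: d(HK,IPV)=79/6, d(IPV,RS)=40/3, d(IPV,X)=20/3
5. join IPV+X (d=20/3) ⇒ IPVX; edges |IPV|=19/12, |X|=10/3
  updated: d(HK,IPVX)=53/4, d(IPVX,RS)=117/8
6. join HK+RS (d=13) ⇒ HKRS; edges |HK|=6, |RS|=11/2
  updated: d(HKRS,IPVX)=223/16
7. join HKRS+IPVX (d=223/16) ⇒ HIKPRSVX; edges |HKRS|=15/32, |IPVX|=349/96
final tree: (((H:1/2,K:1/2):6,(R:1,S:1):11/2):15/32,(((I:3/2,P:3/2):1/4,V:7/4):19/12,X:10/3):349/96)
total length: 1369/48

HK,RS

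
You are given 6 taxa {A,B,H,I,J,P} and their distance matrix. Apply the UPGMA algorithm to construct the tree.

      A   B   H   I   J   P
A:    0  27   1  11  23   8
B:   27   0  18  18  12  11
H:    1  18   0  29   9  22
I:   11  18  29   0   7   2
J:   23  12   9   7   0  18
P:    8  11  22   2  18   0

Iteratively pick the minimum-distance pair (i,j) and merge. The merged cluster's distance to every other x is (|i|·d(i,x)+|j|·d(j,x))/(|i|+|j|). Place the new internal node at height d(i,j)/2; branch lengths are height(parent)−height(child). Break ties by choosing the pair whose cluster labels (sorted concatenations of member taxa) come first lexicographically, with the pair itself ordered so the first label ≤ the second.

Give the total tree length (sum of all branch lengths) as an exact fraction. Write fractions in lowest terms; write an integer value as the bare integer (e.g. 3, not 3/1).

1. join A+H (d=1) ⇒ AH; edges |A|=1/2, |H|=1/2
  updated: d(AH,B)=45/2, d(AH,I)=20, d(AH,J)=16, d(AH,P)=15
2. join I+P (d=2) ⇒ IP; edges |I|=1, |P|=1
  updated: d(AH,IP)=35/2, d(B,IP)=29/2, d(IP,J)=25/2
3. join B+J (d=12) ⇒ BJ; edges |B|=6, |J|=6
  updated: d(AH,BJ)=77/4, d(BJ,IP)=27/2
4. join BJ+IP (d=27/2) ⇒ BIJP; edges |BJ|=3/4, |IP|=23/4
  updated: d(AH,BIJP)=147/8
5. join AH+BIJP (d=147/8) ⇒ ABHIJP; edges |AH|=139/16, |BIJP|=39/16
final tree: ((A:1/2,H:1/2):139/16,((B:6,J:6):3/4,(I:1,P:1):23/4):39/16)
total length: 261/8

261/8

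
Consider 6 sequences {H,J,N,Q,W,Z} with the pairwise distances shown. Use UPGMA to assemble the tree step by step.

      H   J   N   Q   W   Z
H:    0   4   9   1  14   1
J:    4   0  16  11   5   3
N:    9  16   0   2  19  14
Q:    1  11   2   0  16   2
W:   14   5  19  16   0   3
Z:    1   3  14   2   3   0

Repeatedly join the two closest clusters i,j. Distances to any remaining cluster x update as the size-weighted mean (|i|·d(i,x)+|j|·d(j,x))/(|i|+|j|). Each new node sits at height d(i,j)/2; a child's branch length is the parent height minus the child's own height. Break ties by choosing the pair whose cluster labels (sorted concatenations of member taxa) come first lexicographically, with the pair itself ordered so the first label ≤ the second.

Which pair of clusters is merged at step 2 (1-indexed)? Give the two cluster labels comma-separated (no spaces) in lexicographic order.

1. join H+Q (d=1) ⇒ HQ; edges |H|=1/2, |Q|=1/2
  updated: d(HQ,J)=15/2, d(HQ,N)=11/2, d(HQ,W)=15, d(HQ,Z)=3/2
2. join HQ+Z (d=3/2) ⇒ HQZ; edges |HQ|=1/4, |Z|=3/4
  updated: d(HQZ,J)=6, d(HQZ,N)=25/3, d(HQZ,W)=11
3. join J+W (d=5) ⇒ JW; edges |J|=5/2, |W|=5/2
  updated: d(HQZ,JW)=17/2, d(JW,N)=35/2
4. join HQZ+N (d=25/3) ⇒ HNQZ; edges |HQZ|=41/12, |N|=25/6
  updated: d(HNQZ,JW)=43/4
5. join HNQZ+JW (d=43/4) ⇒ HJNQWZ; edges |HNQZ|=29/24, |JW|=23/8
final tree: ((((H:1/2,Q:1/2):1/4,Z:3/4):41/12,N:25/6):29/24,(J:5/2,W:5/2):23/8)
total length: 56/3

HQ,Z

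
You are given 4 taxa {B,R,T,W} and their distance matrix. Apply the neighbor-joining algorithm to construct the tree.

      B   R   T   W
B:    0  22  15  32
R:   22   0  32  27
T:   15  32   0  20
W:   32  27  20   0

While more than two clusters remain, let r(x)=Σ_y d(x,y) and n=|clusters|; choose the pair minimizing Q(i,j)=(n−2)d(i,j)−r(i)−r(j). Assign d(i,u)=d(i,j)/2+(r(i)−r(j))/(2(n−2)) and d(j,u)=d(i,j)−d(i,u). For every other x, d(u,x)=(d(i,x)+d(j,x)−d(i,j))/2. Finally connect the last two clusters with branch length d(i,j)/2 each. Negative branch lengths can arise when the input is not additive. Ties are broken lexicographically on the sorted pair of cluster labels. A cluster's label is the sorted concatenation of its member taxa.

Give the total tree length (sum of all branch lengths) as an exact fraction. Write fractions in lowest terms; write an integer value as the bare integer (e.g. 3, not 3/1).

95/2

iteration 1: select B,R (d=22, Q=-106); attach at lengths (8, 14); label the merged cluster BR
  updated: d(BR,T)=25/2, d(BR,W)=37/2
iteration 2: select BR,T (d=25/2, Q=-51); attach at lengths (11/2, 7); label the merged cluster BRT
  updated: d(BRT,W)=13
iteration 3: select BRT,W (d=13); attach at lengths (13/2, 13/2); label the merged cluster BRTW
final tree: (((B:8,R:14):11/2,T:7):13/2,W:13/2)
total length: 95/2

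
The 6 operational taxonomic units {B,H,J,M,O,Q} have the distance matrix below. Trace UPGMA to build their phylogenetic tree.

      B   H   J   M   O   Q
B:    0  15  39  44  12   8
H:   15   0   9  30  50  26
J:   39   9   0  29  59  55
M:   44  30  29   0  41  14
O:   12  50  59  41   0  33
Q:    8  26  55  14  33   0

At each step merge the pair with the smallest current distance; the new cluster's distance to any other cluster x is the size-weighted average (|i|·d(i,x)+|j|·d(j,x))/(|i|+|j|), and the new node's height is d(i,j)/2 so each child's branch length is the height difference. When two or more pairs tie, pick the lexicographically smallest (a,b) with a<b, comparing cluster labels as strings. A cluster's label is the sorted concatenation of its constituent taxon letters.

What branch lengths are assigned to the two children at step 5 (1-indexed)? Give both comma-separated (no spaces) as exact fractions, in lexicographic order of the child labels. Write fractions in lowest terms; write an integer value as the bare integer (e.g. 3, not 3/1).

iteration 1: select B,Q (d=8); attach at lengths (4, 4); label the merged cluster BQ
  updated: d(BQ,H)=41/2, d(BQ,J)=47, d(BQ,M)=29, d(BQ,O)=45/2
iteration 2: select H,J (d=9); attach at lengths (9/2, 9/2); label the merged cluster HJ
  updated: d(BQ,HJ)=135/4, d(HJ,M)=59/2, d(HJ,O)=109/2
iteration 3: select BQ,O (d=45/2); attach at lengths (29/4, 45/4); label the merged cluster BOQ
  updated: d(BOQ,HJ)=122/3, d(BOQ,M)=33
iteration 4: select HJ,M (d=59/2); attach at lengths (41/4, 59/4); label the merged cluster HJM
  updated: d(BOQ,HJM)=343/9
iteration 5: select BOQ,HJM (d=343/9); attach at lengths (281/36, 155/36); label the merged cluster BHJMOQ
final tree: (((B:4,Q:4):29/4,O:45/4):281/36,((H:9/2,J:9/2):41/4,M:59/4):155/36)
total length: 1307/18

281/36,155/36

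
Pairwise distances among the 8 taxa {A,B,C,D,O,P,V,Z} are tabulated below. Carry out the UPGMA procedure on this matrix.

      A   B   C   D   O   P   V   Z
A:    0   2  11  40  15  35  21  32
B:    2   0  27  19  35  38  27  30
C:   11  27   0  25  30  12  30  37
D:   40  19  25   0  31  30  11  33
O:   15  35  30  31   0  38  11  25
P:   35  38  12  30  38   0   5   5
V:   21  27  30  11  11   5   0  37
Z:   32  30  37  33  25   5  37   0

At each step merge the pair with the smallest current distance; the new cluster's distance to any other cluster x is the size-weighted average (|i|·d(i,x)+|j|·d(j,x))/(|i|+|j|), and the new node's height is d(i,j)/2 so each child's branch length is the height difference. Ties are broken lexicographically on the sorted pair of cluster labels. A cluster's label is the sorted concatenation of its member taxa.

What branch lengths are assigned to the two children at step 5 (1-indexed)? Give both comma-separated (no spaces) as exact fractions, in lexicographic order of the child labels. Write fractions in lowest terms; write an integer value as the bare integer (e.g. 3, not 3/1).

iteration 1: select A,B (d=2); attach at lengths (1, 1); label the merged cluster AB
  updated: d(AB,C)=19, d(AB,D)=59/2, d(AB,O)=25, d(AB,P)=73/2, d(AB,V)=24, d(AB,Z)=31
iteration 2: select P,V (d=5); attach at lengths (5/2, 5/2); label the merged cluster PV
  updated: d(AB,PV)=121/4, d(C,PV)=21, d(D,PV)=41/2, d(O,PV)=49/2, d(PV,Z)=21
iteration 3: select AB,C (d=19); attach at lengths (17/2, 19/2); label the merged cluster ABC
  updated: d(ABC,D)=28, d(ABC,O)=80/3, d(ABC,PV)=163/6, d(ABC,Z)=33
iteration 4: select D,PV (d=41/2); attach at lengths (41/4, 31/4); label the merged cluster DPV
  updated: d(ABC,DPV)=247/9, d(DPV,O)=80/3, d(DPV,Z)=25
iteration 5: select DPV,Z (d=25); attach at lengths (9/4, 25/2); label the merged cluster DPVZ
  updated: d(ABC,DPVZ)=173/6, d(DPVZ,O)=105/4
iteration 6: select DPVZ,O (d=105/4); attach at lengths (5/8, 105/8); label the merged cluster DOPVZ
  updated: d(ABC,DOPVZ)=142/5
iteration 7: select ABC,DOPVZ (d=142/5); attach at lengths (47/10, 43/40); label the merged cluster ABCDOPVZ
final tree: (((A:1,B:1):17/2,C:19/2):47/10,(((D:41/4,(P:5/2,V:5/2):31/4):9/4,Z:25/2):5/8,O:105/8):43/40)
total length: 3091/40

9/4,25/2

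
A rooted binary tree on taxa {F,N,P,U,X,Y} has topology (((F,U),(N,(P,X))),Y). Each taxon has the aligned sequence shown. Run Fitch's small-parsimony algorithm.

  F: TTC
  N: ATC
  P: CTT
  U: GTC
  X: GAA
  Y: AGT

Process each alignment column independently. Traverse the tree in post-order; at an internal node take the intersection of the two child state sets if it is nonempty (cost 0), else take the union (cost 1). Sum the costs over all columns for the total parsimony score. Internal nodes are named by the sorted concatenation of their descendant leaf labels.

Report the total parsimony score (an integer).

9

FU@0: {T} ∪ {G} = {G,T} (union, +1)
PX@0: {C} ∪ {G} = {C,G} (union, +1)
NPX@0: {A} ∪ {C,G} = {A,C,G} (union, +1)
FNPUX@0: {G,T} ∩ {A,C,G} = {G} (intersection, +0)
FNPUXY@0: {G} ∪ {A} = {A,G} (union, +1)
FU@1: {T} ∩ {T} = {T} (intersection, +0)
PX@1: {T} ∪ {A} = {A,T} (union, +1)
NPX@1: {T} ∩ {A,T} = {T} (intersection, +0)
FNPUX@1: {T} ∩ {T} = {T} (intersection, +0)
FNPUXY@1: {T} ∪ {G} = {G,T} (union, +1)
FU@2: {C} ∩ {C} = {C} (intersection, +0)
PX@2: {T} ∪ {A} = {A,T} (union, +1)
NPX@2: {C} ∪ {A,T} = {A,C,T} (union, +1)
FNPUX@2: {C} ∩ {A,C,T} = {C} (intersection, +0)
FNPUXY@2: {C} ∪ {T} = {C,T} (union, +1)
per-site changes: [4, 2, 3]; total = 9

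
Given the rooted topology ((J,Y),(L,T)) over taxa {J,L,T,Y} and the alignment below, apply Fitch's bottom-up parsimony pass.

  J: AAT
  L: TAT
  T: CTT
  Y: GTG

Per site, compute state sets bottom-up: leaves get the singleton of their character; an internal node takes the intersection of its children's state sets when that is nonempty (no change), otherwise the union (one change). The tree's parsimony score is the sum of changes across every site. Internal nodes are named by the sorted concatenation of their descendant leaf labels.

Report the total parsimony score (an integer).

site 0, node JY: J={A} ∪ Y={G} → {A,G} (+1)
site 0, node LT: L={T} ∪ T={C} → {C,T} (+1)
site 0, node JLTY: JY={A,G} ∪ LT={C,T} → {A,C,G,T} (+1)
site 1, node JY: J={A} ∪ Y={T} → {A,T} (+1)
site 1, node LT: L={A} ∪ T={T} → {A,T} (+1)
site 1, node JLTY: JY={A,T} ∩ LT={A,T} → {A,T} (+0)
site 2, node JY: J={T} ∪ Y={G} → {G,T} (+1)
site 2, node LT: L={T} ∩ T={T} → {T} (+0)
site 2, node JLTY: JY={G,T} ∩ LT={T} → {T} (+0)
per-site changes: [3, 2, 1]; total = 6

6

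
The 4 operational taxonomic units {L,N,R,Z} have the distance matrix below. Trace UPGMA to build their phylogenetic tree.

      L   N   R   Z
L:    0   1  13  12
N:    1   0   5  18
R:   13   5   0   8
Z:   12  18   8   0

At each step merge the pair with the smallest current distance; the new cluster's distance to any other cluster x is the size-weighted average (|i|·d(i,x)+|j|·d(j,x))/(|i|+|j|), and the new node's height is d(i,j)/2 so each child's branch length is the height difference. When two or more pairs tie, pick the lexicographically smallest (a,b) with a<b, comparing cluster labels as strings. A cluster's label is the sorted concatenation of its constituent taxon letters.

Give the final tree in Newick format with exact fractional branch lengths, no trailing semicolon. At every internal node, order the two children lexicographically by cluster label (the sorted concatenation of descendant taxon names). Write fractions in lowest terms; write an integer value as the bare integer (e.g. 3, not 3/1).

((L:1/2,N:1/2):11/2,(R:4,Z:4):2)

1. join L+N (d=1) ⇒ LN; edges |L|=1/2, |N|=1/2
  updated: d(LN,R)=9, d(LN,Z)=15
2. join R+Z (d=8) ⇒ RZ; edges |R|=4, |Z|=4
  updated: d(LN,RZ)=12
3. join LN+RZ (d=12) ⇒ LNRZ; edges |LN|=11/2, |RZ|=2
final tree: ((L:1/2,N:1/2):11/2,(R:4,Z:4):2)
total length: 33/2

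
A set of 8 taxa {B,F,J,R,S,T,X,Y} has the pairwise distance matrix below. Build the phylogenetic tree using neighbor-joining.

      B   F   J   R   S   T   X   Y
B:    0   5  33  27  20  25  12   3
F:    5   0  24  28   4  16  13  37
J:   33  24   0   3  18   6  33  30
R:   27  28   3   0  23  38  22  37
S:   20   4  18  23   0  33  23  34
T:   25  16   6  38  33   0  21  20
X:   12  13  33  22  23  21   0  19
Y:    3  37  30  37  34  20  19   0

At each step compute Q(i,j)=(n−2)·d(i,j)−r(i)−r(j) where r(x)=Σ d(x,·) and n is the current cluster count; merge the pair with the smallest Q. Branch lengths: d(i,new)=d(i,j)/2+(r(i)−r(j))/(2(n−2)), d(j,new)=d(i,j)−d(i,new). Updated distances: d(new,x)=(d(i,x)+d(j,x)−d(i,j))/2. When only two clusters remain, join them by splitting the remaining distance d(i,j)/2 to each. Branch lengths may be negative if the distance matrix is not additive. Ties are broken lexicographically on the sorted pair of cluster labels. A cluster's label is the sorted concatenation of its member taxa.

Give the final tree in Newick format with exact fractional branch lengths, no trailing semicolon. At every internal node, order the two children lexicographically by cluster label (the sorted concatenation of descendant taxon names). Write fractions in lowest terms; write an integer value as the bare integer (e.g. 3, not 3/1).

1. join J+R (d=3, Q=-307) ⇒ JR; edges |J|=-13/12, |R|=49/12
  updated: d(B,JR)=57/2, d(F,JR)=49/2, d(JR,S)=19, d(JR,T)=41/2, d(JR,X)=26, d(JR,Y)=32
2. join B+Y (d=3, Q=-447/2) ⇒ BY; edges |B|=-73/20, |Y|=133/20
  updated: d(BY,F)=39/2, d(BY,JR)=115/4, d(BY,S)=51/2, d(BY,T)=21, d(BY,X)=14
3. join F+S (d=4, Q=-331/2) ⇒ FS; edges |F|=-23/16, |S|=87/16
  updated: d(BY,FS)=41/2, d(FS,JR)=79/4, d(FS,T)=45/2, d(FS,X)=16
4. join BY+X (d=14, Q=-477/4) ⇒ BXY; edges |BY|=197/24, |X|=139/24
  updated: d(BXY,FS)=45/4, d(BXY,JR)=163/8, d(BXY,T)=14
5. join BXY+FS (d=45/4, Q=-613/8) ⇒ BFSXY; edges |BXY|=117/32, |FS|=243/32
  updated: d(BFSXY,JR)=231/16, d(BFSXY,T)=101/8
6. join BFSXY+JR (d=231/16, Q=-761/16) ⇒ BFJRSXY; edges |BFSXY|=105/32, |JR|=357/32
  updated: d(BFJRSXY,T)=299/32
7. join BFJRSXY+T (d=299/32) ⇒ BFJRSTXY; edges |BFJRSXY|=299/64, |T|=299/64
final tree: (((((B:-73/20,Y:133/20):197/24,X:139/24):117/32,(F:-23/16,S:87/16):243/32):105/32,(J:-13/12,R:49/12):357/32):299/64,T:299/64)
total length: 1889/32

(((((B:-73/20,Y:133/20):197/24,X:139/24):117/32,(F:-23/16,S:87/16):243/32):105/32,(J:-13/12,R:49/12):357/32):299/64,T:299/64)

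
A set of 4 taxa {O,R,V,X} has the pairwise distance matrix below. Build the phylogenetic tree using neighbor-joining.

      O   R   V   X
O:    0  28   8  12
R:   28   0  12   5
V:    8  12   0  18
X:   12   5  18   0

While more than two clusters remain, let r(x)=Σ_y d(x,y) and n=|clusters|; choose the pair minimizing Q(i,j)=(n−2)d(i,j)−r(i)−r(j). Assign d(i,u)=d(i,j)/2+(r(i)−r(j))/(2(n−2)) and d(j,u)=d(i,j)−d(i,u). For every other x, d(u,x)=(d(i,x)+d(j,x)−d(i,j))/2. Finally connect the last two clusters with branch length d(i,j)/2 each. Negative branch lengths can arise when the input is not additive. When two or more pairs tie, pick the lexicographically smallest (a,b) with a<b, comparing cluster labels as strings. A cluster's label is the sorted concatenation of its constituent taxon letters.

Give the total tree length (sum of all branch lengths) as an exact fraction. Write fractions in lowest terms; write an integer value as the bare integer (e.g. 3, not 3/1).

24

iteration 1: select O,V (d=8, Q=-70); attach at lengths (13/2, 3/2); label the merged cluster OV
  updated: d(OV,R)=16, d(OV,X)=11
iteration 2: select OV,R (d=16, Q=-32); attach at lengths (11, 5); label the merged cluster ORV
  updated: d(ORV,X)=0
iteration 3: select ORV,X (d=0); attach at lengths (0, 0); label the merged cluster ORVX
final tree: (((O:13/2,V:3/2):11,R:5):0,X:0)
total length: 24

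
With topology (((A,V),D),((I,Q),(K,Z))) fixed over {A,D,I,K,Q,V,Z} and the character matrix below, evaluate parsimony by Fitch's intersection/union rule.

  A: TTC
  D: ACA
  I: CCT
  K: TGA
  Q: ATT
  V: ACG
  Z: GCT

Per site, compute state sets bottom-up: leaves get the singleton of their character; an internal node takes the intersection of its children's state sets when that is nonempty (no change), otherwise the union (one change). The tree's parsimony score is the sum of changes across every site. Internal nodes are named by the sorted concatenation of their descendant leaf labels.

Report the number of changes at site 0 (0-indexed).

site 0, node AV: A={T} ∪ V={A} → {A,T} (+1)
site 0, node ADV: AV={A,T} ∩ D={A} → {A} (+0)
site 0, node IQ: I={C} ∪ Q={A} → {A,C} (+1)
site 0, node KZ: K={T} ∪ Z={G} → {G,T} (+1)
site 0, node IKQZ: IQ={A,C} ∪ KZ={G,T} → {A,C,G,T} (+1)
site 0, node ADIKQVZ: ADV={A} ∩ IKQZ={A,C,G,T} → {A} (+0)
site 1, node AV: A={T} ∪ V={C} → {C,T} (+1)
site 1, node ADV: AV={C,T} ∩ D={C} → {C} (+0)
site 1, node IQ: I={C} ∪ Q={T} → {C,T} (+1)
site 1, node KZ: K={G} ∪ Z={C} → {C,G} (+1)
site 1, node IKQZ: IQ={C,T} ∩ KZ={C,G} → {C} (+0)
site 1, node ADIKQVZ: ADV={C} ∩ IKQZ={C} → {C} (+0)
site 2, node AV: A={C} ∪ V={G} → {C,G} (+1)
site 2, node ADV: AV={C,G} ∪ D={A} → {A,C,G} (+1)
site 2, node IQ: I={T} ∩ Q={T} → {T} (+0)
site 2, node KZ: K={A} ∪ Z={T} → {A,T} (+1)
site 2, node IKQZ: IQ={T} ∩ KZ={A,T} → {T} (+0)
site 2, node ADIKQVZ: ADV={A,C,G} ∪ IKQZ={T} → {A,C,G,T} (+1)
per-site changes: [4, 3, 4]; total = 11

4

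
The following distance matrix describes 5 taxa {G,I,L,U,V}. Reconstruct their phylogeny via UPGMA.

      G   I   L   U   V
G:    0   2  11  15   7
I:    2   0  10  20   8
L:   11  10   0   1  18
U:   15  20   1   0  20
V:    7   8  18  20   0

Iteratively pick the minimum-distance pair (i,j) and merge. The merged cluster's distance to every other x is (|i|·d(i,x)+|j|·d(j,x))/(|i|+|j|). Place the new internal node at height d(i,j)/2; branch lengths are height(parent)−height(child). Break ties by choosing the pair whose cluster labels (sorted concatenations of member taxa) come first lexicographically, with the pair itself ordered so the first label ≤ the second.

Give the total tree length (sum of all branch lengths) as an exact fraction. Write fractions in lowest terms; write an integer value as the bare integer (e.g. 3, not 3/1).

251/12

1. join L+U (d=1) ⇒ LU; edges |L|=1/2, |U|=1/2
  updated: d(G,LU)=13, d(I,LU)=15, d(LU,V)=19
2. join G+I (d=2) ⇒ GI; edges |G|=1, |I|=1
  updated: d(GI,LU)=14, d(GI,V)=15/2
3. join GI+V (d=15/2) ⇒ GIV; edges |GI|=11/4, |V|=15/4
  updated: d(GIV,LU)=47/3
4. join GIV+LU (d=47/3) ⇒ GILUV; edges |GIV|=49/12, |LU|=22/3
final tree: (((G:1,I:1):11/4,V:15/4):49/12,(L:1/2,U:1/2):22/3)
total length: 251/12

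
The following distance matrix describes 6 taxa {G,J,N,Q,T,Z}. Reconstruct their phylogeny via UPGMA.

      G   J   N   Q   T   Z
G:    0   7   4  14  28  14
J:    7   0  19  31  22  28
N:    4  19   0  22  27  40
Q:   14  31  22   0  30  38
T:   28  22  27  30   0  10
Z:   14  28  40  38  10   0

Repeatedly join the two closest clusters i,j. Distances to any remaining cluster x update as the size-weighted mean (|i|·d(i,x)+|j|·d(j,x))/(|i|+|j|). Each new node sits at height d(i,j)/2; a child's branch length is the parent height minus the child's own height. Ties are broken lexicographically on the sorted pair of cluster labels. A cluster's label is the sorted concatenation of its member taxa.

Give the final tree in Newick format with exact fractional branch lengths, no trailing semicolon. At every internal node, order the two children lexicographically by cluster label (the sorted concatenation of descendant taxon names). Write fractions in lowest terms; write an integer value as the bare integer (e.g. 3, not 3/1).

((((G:2,N:2):9/2,J:13/2):14/3,Q:67/6):145/48,(T:5,Z:5):147/16)

1. join G+N (d=4) ⇒ GN; edges |G|=2, |N|=2
  updated: d(GN,J)=13, d(GN,Q)=18, d(GN,T)=55/2, d(GN,Z)=27
2. join T+Z (d=10) ⇒ TZ; edges |T|=5, |Z|=5
  updated: d(GN,TZ)=109/4, d(J,TZ)=25, d(Q,TZ)=34
3. join GN+J (d=13) ⇒ GJN; edges |GN|=9/2, |J|=13/2
  updated: d(GJN,Q)=67/3, d(GJN,TZ)=53/2
4. join GJN+Q (d=67/3) ⇒ GJNQ; edges |GJN|=14/3, |Q|=67/6
  updated: d(GJNQ,TZ)=227/8
5. join GJNQ+TZ (d=227/8) ⇒ GJNQTZ; edges |GJNQ|=145/48, |TZ|=147/16
final tree: ((((G:2,N:2):9/2,J:13/2):14/3,Q:67/6):145/48,(T:5,Z:5):147/16)
total length: 1273/24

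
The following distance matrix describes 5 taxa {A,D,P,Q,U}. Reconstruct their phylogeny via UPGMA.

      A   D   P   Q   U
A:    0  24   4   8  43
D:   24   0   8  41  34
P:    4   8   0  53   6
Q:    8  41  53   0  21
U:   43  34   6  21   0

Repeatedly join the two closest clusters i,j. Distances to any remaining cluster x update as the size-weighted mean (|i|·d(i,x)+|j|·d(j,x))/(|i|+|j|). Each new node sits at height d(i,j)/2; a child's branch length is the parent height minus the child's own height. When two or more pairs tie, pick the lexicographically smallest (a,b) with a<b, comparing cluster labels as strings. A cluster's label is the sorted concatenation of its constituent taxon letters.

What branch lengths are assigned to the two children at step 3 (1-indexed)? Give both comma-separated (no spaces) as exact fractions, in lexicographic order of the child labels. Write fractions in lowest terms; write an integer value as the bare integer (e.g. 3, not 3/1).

step 1: merge (A,P) at d=4; branch lengths A→2, P→2; new cluster AP
  updated: d(AP,D)=16, d(AP,Q)=61/2, d(AP,U)=49/2
step 2: merge (AP,D) at d=16; branch lengths AP→6, D→8; new cluster ADP
  updated: d(ADP,Q)=34, d(ADP,U)=83/3
step 3: merge (Q,U) at d=21; branch lengths Q→21/2, U→21/2; new cluster QU
  updated: d(ADP,QU)=185/6
step 4: merge (ADP,QU) at d=185/6; branch lengths ADP→89/12, QU→59/12; new cluster ADPQU
final tree: (((A:2,P:2):6,D:8):89/12,(Q:21/2,U:21/2):59/12)
total length: 154/3

21/2,21/2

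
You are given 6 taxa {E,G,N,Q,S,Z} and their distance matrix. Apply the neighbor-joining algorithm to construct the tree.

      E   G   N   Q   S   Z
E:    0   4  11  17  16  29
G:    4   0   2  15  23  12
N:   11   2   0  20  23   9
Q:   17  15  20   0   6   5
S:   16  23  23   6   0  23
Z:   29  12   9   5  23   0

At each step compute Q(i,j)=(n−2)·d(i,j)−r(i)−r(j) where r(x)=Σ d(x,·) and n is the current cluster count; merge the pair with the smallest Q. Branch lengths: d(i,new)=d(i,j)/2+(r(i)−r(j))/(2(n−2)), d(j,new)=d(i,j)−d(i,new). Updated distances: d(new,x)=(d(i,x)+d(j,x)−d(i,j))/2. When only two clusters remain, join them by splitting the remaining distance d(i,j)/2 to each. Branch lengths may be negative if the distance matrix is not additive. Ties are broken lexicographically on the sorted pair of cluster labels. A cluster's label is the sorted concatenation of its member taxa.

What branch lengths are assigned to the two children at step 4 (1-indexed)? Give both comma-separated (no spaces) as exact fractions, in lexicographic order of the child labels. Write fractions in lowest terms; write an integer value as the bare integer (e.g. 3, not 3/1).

1. join Q+S (d=6, Q=-130) ⇒ QS; edges |Q|=-1/2, |S|=13/2
  updated: d(E,QS)=27/2, d(G,QS)=16, d(N,QS)=37/2, d(QS,Z)=11
2. join QS+Z (d=11, Q=-87) ⇒ QSZ; edges |QS|=31/6, |Z|=35/6
  updated: d(E,QSZ)=63/4, d(G,QSZ)=17/2, d(N,QSZ)=33/4
3. join E+G (d=4, Q=-149/4) ⇒ EG; edges |E|=97/16, |G|=-33/16
  updated: d(EG,N)=9/2, d(EG,QSZ)=81/8
4. join EG+N (d=9/2, Q=-183/8) ⇒ EGN; edges |EG|=51/16, |N|=21/16
  updated: d(EGN,QSZ)=111/16
5. join EGN+QSZ (d=111/16) ⇒ EGNQSZ; edges |EGN|=111/32, |QSZ|=111/32
final tree: (((E:97/16,G:-33/16):51/16,N:21/16):111/32,((Q:-1/2,S:13/2):31/6,Z:35/6):111/32)
total length: 519/16

51/16,21/16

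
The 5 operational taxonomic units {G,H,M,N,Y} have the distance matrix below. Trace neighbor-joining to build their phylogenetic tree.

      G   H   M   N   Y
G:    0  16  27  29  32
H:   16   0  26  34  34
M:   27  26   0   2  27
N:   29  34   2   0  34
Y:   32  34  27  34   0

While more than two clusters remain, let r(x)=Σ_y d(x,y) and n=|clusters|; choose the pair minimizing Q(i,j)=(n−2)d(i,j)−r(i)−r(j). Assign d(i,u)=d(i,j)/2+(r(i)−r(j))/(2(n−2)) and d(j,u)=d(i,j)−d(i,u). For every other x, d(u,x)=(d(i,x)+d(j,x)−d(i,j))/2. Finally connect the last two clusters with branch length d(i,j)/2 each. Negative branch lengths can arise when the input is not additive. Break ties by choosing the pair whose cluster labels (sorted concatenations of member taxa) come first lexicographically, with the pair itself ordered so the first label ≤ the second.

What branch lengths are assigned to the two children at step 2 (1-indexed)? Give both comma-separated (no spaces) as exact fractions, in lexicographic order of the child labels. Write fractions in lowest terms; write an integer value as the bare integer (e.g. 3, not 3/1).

iteration 1: select M,N (d=2, Q=-175); attach at lengths (-11/6, 23/6); label the merged cluster MN
  updated: d(G,MN)=27, d(H,MN)=29, d(MN,Y)=59/2
iteration 2: select G,H (d=16, Q=-122); attach at lengths (7, 9); label the merged cluster GH
  updated: d(GH,MN)=20, d(GH,Y)=25
iteration 3: select GH,MN (d=20, Q=-149/2); attach at lengths (31/4, 49/4); label the merged cluster GHMN
  updated: d(GHMN,Y)=69/4
iteration 4: select GHMN,Y (d=69/4); attach at lengths (69/8, 69/8); label the merged cluster GHMNY
final tree: (((G:7,H:9):31/4,(M:-11/6,N:23/6):49/4):69/8,Y:69/8)
total length: 221/4

7,9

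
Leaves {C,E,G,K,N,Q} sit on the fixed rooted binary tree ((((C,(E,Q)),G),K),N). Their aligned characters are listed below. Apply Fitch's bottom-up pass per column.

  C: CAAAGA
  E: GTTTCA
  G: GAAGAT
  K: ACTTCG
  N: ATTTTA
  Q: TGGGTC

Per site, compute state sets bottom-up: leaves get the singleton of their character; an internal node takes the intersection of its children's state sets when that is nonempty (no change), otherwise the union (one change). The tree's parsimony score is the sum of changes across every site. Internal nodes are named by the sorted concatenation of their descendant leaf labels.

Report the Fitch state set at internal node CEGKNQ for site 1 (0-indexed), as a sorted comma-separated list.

A,C,T

[col 0] EQ: children E:{G}, Q:{T} ∪→ {G,T}; cost 1
[col 0] CEQ: children C:{C}, EQ:{G,T} ∪→ {C,G,T}; cost 1
[col 0] CEGQ: children CEQ:{C,G,T}, G:{G} ∩→ {G}; cost 0
[col 0] CEGKQ: children CEGQ:{G}, K:{A} ∪→ {A,G}; cost 1
[col 0] CEGKNQ: children CEGKQ:{A,G}, N:{A} ∩→ {A}; cost 0
[col 1] EQ: children E:{T}, Q:{G} ∪→ {G,T}; cost 1
[col 1] CEQ: children C:{A}, EQ:{G,T} ∪→ {A,G,T}; cost 1
[col 1] CEGQ: children CEQ:{A,G,T}, G:{A} ∩→ {A}; cost 0
[col 1] CEGKQ: children CEGQ:{A}, K:{C} ∪→ {A,C}; cost 1
[col 1] CEGKNQ: children CEGKQ:{A,C}, N:{T} ∪→ {A,C,T}; cost 1
[col 2] EQ: children E:{T}, Q:{G} ∪→ {G,T}; cost 1
[col 2] CEQ: children C:{A}, EQ:{G,T} ∪→ {A,G,T}; cost 1
[col 2] CEGQ: children CEQ:{A,G,T}, G:{A} ∩→ {A}; cost 0
[col 2] CEGKQ: children CEGQ:{A}, K:{T} ∪→ {A,T}; cost 1
[col 2] CEGKNQ: children CEGKQ:{A,T}, N:{T} ∩→ {T}; cost 0
[col 3] EQ: children E:{T}, Q:{G} ∪→ {G,T}; cost 1
[col 3] CEQ: children C:{A}, EQ:{G,T} ∪→ {A,G,T}; cost 1
[col 3] CEGQ: children CEQ:{A,G,T}, G:{G} ∩→ {G}; cost 0
[col 3] CEGKQ: children CEGQ:{G}, K:{T} ∪→ {G,T}; cost 1
[col 3] CEGKNQ: children CEGKQ:{G,T}, N:{T} ∩→ {T}; cost 0
[col 4] EQ: children E:{C}, Q:{T} ∪→ {C,T}; cost 1
[col 4] CEQ: children C:{G}, EQ:{C,T} ∪→ {C,G,T}; cost 1
[col 4] CEGQ: children CEQ:{C,G,T}, G:{A} ∪→ {A,C,G,T}; cost 1
[col 4] CEGKQ: children CEGQ:{A,C,G,T}, K:{C} ∩→ {C}; cost 0
[col 4] CEGKNQ: children CEGKQ:{C}, N:{T} ∪→ {C,T}; cost 1
[col 5] EQ: children E:{A}, Q:{C} ∪→ {A,C}; cost 1
[col 5] CEQ: children C:{A}, EQ:{A,C} ∩→ {A}; cost 0
[col 5] CEGQ: children CEQ:{A}, G:{T} ∪→ {A,T}; cost 1
[col 5] CEGKQ: children CEGQ:{A,T}, K:{G} ∪→ {A,G,T}; cost 1
[col 5] CEGKNQ: children CEGKQ:{A,G,T}, N:{A} ∩→ {A}; cost 0
per-site changes: [3, 4, 3, 3, 4, 3]; total = 20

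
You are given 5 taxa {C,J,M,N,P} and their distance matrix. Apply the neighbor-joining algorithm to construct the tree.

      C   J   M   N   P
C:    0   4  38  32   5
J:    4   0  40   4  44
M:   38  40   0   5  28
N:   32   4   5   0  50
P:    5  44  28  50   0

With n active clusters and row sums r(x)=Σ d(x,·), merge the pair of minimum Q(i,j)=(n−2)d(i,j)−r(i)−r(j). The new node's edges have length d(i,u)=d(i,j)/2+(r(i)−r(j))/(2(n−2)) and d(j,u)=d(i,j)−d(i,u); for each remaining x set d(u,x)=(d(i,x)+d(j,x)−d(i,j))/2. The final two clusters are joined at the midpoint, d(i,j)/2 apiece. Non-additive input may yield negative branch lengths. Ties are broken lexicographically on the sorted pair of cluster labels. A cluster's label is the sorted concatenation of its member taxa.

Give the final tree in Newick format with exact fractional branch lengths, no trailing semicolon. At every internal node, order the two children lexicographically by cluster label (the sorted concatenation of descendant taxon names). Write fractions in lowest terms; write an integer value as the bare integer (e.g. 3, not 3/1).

iteration 1: select C,P (d=5, Q=-191); attach at lengths (-11/2, 21/2); label the merged cluster CP
  updated: d(CP,J)=43/2, d(CP,M)=61/2, d(CP,N)=77/2
iteration 2: select CP,J (d=43/2, Q=-113); attach at lengths (17, 9/2); label the merged cluster CJP
  updated: d(CJP,M)=49/2, d(CJP,N)=21/2
iteration 3: select CJP,M (d=49/2, Q=-40); attach at lengths (15, 19/2); label the merged cluster CJMP
  updated: d(CJMP,N)=-9/2
iteration 4: select CJMP,N (d=-9/2); attach at lengths (-9/4, -9/4); label the merged cluster CJMNP
final tree: ((((C:-11/2,P:21/2):17,J:9/2):15,M:19/2):-9/4,N:-9/4)
total length: 93/2

((((C:-11/2,P:21/2):17,J:9/2):15,M:19/2):-9/4,N:-9/4)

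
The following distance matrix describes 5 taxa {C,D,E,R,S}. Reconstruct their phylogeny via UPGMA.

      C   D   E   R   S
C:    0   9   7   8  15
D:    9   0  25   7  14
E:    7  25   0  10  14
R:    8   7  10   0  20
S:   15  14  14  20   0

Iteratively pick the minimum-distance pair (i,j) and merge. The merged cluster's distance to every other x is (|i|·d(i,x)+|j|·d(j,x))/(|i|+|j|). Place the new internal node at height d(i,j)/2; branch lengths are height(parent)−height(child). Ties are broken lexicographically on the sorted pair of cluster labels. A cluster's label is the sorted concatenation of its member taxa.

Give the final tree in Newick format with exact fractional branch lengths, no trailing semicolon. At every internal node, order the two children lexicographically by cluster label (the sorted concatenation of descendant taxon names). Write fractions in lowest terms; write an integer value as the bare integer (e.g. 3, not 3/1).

(((C:7/2,E:7/2):3,(D:7/2,R:7/2):3):11/8,S:63/8)

step 1: merge (C,E) at d=7; branch lengths C→7/2, E→7/2; new cluster CE
  updated: d(CE,D)=17, d(CE,R)=9, d(CE,S)=29/2
step 2: merge (D,R) at d=7; branch lengths D→7/2, R→7/2; new cluster DR
  updated: d(CE,DR)=13, d(DR,S)=17
step 3: merge (CE,DR) at d=13; branch lengths CE→3, DR→3; new cluster CDER
  updated: d(CDER,S)=63/4
step 4: merge (CDER,S) at d=63/4; branch lengths CDER→11/8, S→63/8; new cluster CDERS
final tree: (((C:7/2,E:7/2):3,(D:7/2,R:7/2):3):11/8,S:63/8)
total length: 117/4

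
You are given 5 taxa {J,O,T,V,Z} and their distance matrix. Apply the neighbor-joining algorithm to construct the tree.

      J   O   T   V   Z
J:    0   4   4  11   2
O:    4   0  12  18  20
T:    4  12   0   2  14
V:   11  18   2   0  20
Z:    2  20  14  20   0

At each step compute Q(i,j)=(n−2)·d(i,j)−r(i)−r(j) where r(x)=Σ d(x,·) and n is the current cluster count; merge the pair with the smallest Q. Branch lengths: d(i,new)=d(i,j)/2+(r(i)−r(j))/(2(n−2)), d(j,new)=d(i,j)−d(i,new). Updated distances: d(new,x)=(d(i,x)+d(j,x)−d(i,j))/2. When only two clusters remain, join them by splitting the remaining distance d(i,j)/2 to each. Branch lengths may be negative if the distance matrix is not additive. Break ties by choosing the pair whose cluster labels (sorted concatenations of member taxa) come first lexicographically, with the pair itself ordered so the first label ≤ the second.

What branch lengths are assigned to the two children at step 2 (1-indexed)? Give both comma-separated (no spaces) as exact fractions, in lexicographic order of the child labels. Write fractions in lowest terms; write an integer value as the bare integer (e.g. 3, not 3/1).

-43/8,59/8

iteration 1: select T,V (d=2, Q=-77); attach at lengths (-13/6, 25/6); label the merged cluster TV
  updated: d(J,TV)=13/2, d(O,TV)=14, d(TV,Z)=16
iteration 2: select J,Z (d=2, Q=-93/2); attach at lengths (-43/8, 59/8); label the merged cluster JZ
  updated: d(JZ,O)=11, d(JZ,TV)=41/4
iteration 3: select JZ,O (d=11, Q=-141/4); attach at lengths (29/8, 59/8); label the merged cluster JOZ
  updated: d(JOZ,TV)=53/8
iteration 4: select JOZ,TV (d=53/8); attach at lengths (53/16, 53/16); label the merged cluster JOTVZ
final tree: (((J:-43/8,Z:59/8):29/8,O:59/8):53/16,(T:-13/6,V:25/6):53/16)
total length: 173/8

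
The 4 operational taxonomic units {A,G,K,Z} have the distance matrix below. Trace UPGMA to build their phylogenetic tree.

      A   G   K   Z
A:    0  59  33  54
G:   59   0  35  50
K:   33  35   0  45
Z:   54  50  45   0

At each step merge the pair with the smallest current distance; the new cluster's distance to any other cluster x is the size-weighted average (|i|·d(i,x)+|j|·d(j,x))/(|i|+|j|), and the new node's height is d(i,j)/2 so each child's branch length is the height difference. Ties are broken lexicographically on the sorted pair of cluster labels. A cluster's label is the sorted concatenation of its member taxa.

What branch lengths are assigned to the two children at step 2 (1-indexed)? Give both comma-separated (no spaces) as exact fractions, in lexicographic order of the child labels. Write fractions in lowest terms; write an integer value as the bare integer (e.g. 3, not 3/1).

step 1: merge (A,K) at d=33; branch lengths A→33/2, K→33/2; new cluster AK
  updated: d(AK,G)=47, d(AK,Z)=99/2
step 2: merge (AK,G) at d=47; branch lengths AK→7, G→47/2; new cluster AGK
  updated: d(AGK,Z)=149/3
step 3: merge (AGK,Z) at d=149/3; branch lengths AGK→4/3, Z→149/6; new cluster AGKZ
final tree: (((A:33/2,K:33/2):7,G:47/2):4/3,Z:149/6)
total length: 269/3

7,47/2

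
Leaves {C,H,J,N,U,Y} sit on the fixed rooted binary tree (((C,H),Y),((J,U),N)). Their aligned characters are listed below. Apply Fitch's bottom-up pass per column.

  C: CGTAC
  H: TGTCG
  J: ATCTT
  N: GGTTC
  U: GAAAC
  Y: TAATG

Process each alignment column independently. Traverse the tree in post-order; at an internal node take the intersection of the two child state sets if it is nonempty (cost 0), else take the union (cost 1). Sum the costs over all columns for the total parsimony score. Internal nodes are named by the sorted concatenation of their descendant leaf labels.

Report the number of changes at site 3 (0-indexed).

CH@0: {C} ∪ {T} = {C,T} (union, +1)
CHY@0: {C,T} ∩ {T} = {T} (intersection, +0)
JU@0: {A} ∪ {G} = {A,G} (union, +1)
JNU@0: {A,G} ∩ {G} = {G} (intersection, +0)
CHJNUY@0: {T} ∪ {G} = {G,T} (union, +1)
CH@1: {G} ∩ {G} = {G} (intersection, +0)
CHY@1: {G} ∪ {A} = {A,G} (union, +1)
JU@1: {T} ∪ {A} = {A,T} (union, +1)
JNU@1: {A,T} ∪ {G} = {A,G,T} (union, +1)
CHJNUY@1: {A,G} ∩ {A,G,T} = {A,G} (intersection, +0)
CH@2: {T} ∩ {T} = {T} (intersection, +0)
CHY@2: {T} ∪ {A} = {A,T} (union, +1)
JU@2: {C} ∪ {A} = {A,C} (union, +1)
JNU@2: {A,C} ∪ {T} = {A,C,T} (union, +1)
CHJNUY@2: {A,T} ∩ {A,C,T} = {A,T} (intersection, +0)
CH@3: {A} ∪ {C} = {A,C} (union, +1)
CHY@3: {A,C} ∪ {T} = {A,C,T} (union, +1)
JU@3: {T} ∪ {A} = {A,T} (union, +1)
JNU@3: {A,T} ∩ {T} = {T} (intersection, +0)
CHJNUY@3: {A,C,T} ∩ {T} = {T} (intersection, +0)
CH@4: {C} ∪ {G} = {C,G} (union, +1)
CHY@4: {C,G} ∩ {G} = {G} (intersection, +0)
JU@4: {T} ∪ {C} = {C,T} (union, +1)
JNU@4: {C,T} ∩ {C} = {C} (intersection, +0)
CHJNUY@4: {G} ∪ {C} = {C,G} (union, +1)
per-site changes: [3, 3, 3, 3, 3]; total = 15

3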